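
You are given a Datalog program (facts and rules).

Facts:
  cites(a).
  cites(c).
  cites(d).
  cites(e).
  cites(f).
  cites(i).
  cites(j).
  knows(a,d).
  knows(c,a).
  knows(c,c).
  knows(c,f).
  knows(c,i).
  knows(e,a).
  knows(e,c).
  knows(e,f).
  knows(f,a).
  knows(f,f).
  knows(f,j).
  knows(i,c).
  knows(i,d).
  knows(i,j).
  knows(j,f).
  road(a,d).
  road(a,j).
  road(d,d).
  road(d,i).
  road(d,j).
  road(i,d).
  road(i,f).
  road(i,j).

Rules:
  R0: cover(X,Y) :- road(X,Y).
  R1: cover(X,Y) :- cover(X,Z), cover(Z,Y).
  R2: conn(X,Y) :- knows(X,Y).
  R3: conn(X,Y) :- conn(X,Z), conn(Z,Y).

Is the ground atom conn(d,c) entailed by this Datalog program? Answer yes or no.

round 1: derive conn(a,d) via R2 from knows(a,d)
round 1: derive conn(c,a) via R2 from knows(c,a)
round 1: derive conn(c,c) via R2 from knows(c,c)
round 1: derive conn(c,f) via R2 from knows(c,f)
round 1: derive conn(c,i) via R2 from knows(c,i)
round 1: derive conn(e,a) via R2 from knows(e,a)
round 1: derive conn(e,c) via R2 from knows(e,c)
round 1: derive conn(e,f) via R2 from knows(e,f)
round 1: derive conn(f,a) via R2 from knows(f,a)
round 1: derive conn(f,f) via R2 from knows(f,f)
round 1: derive conn(f,j) via R2 from knows(f,j)
round 1: derive conn(i,c) via R2 from knows(i,c)
round 1: derive conn(i,d) via R2 from knows(i,d)
round 1: derive conn(i,j) via R2 from knows(i,j)
round 1: derive conn(j,f) via R2 from knows(j,f)
round 2: derive conn(c,d) via R3 from conn(c,a), conn(a,d)
round 2: derive conn(c,j) via R3 from conn(c,f), conn(f,j)
round 2: derive conn(e,d) via R3 from conn(e,a), conn(a,d)
round 2: derive conn(e,i) via R3 from conn(e,c), conn(c,i)
round 2: derive conn(e,j) via R3 from conn(e,f), conn(f,j)
round 2: derive conn(f,d) via R3 from conn(f,a), conn(a,d)
round 2: derive conn(i,a) via R3 from conn(i,c), conn(c,a)
round 2: derive conn(i,f) via R3 from conn(i,c), conn(c,f)
round 2: derive conn(i,i) via R3 from conn(i,c), conn(c,i)
round 2: derive conn(j,a) via R3 from conn(j,f), conn(f,a)
round 2: derive conn(j,j) via R3 from conn(j,f), conn(f,j)
round 3: derive conn(j,d) via R3 from conn(j,a), conn(a,d)

no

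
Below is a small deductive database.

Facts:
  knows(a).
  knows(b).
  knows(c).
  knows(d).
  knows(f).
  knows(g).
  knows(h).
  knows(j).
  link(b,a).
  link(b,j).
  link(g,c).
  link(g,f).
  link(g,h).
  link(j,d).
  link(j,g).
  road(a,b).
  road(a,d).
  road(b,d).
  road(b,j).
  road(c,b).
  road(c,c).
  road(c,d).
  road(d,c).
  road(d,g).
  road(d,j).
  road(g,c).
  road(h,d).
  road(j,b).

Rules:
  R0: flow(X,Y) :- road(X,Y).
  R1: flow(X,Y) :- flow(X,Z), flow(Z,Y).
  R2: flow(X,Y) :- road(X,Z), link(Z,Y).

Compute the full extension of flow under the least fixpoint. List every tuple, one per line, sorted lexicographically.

flow(a,a)
flow(a,b)
flow(a,c)
flow(a,d)
flow(a,f)
flow(a,g)
flow(a,h)
flow(a,j)
flow(b,a)
flow(b,b)
flow(b,c)
flow(b,d)
flow(b,f)
flow(b,g)
flow(b,h)
flow(b,j)
flow(c,a)
flow(c,b)
flow(c,c)
flow(c,d)
flow(c,f)
flow(c,g)
flow(c,h)
flow(c,j)
flow(d,a)
flow(d,b)
flow(d,c)
flow(d,d)
flow(d,f)
flow(d,g)
flow(d,h)
flow(d,j)
flow(g,a)
flow(g,b)
flow(g,c)
flow(g,d)
flow(g,f)
flow(g,g)
flow(g,h)
flow(g,j)
flow(h,a)
flow(h,b)
flow(h,c)
flow(h,d)
flow(h,f)
flow(h,g)
flow(h,h)
flow(h,j)
flow(j,a)
flow(j,b)
flow(j,c)
flow(j,d)
flow(j,f)
flow(j,g)
flow(j,h)
flow(j,j)

round 1: derive flow(a,b) via R0 from road(a,b)
round 1: derive flow(a,d) via R0 from road(a,d)
round 1: derive flow(b,d) via R0 from road(b,d)
round 1: derive flow(b,j) via R0 from road(b,j)
round 1: derive flow(c,b) via R0 from road(c,b)
round 1: derive flow(c,c) via R0 from road(c,c)
round 1: derive flow(c,d) via R0 from road(c,d)
round 1: derive flow(d,c) via R0 from road(d,c)
round 1: derive flow(d,g) via R0 from road(d,g)
round 1: derive flow(d,j) via R0 from road(d,j)
round 1: derive flow(g,c) via R0 from road(g,c)
round 1: derive flow(h,d) via R0 from road(h,d)
round 1: derive flow(j,b) via R0 from road(j,b)
round 1: derive flow(a,a) via R2 from road(a,b), link(b,a)
round 1: derive flow(a,j) via R2 from road(a,b), link(b,j)
round 1: derive flow(b,g) via R2 from road(b,j), link(j,g)
round 1: derive flow(c,a) via R2 from road(c,b), link(b,a)
round 1: derive flow(c,j) via R2 from road(c,b), link(b,j)
round 1: derive flow(d,d) via R2 from road(d,j), link(j,d)
round 1: derive flow(d,f) via R2 from road(d,g), link(g,f)
round 1: derive flow(d,h) via R2 from road(d,g), link(g,h)
round 1: derive flow(j,a) via R2 from road(j,b), link(b,a)
round 1: derive flow(j,j) via R2 from road(j,b), link(b,j)
round 2: derive flow(a,c) via R1 from flow(a,d), flow(d,c)
round 2: derive flow(a,f) via R1 from flow(a,d), flow(d,f)
round 2: derive flow(a,g) via R1 from flow(a,b), flow(b,g)
round 2: derive flow(a,h) via R1 from flow(a,d), flow(d,h)
round 2: derive flow(b,a) via R1 from flow(b,j), flow(j,a)
round 2: derive flow(b,b) via R1 from flow(b,j), flow(j,b)
round 2: derive flow(b,c) via R1 from flow(b,d), flow(d,c)
round 2: derive flow(b,f) via R1 from flow(b,d), flow(d,f)
round 2: derive flow(b,h) via R1 from flow(b,d), flow(d,h)
round 2: derive flow(c,f) via R1 from flow(c,d), flow(d,f)
round 2: derive flow(c,g) via R1 from flow(c,b), flow(b,g)
round 2: derive flow(c,h) via R1 from flow(c,d), flow(d,h)
round 2: derive flow(d,a) via R1 from flow(d,c), flow(c,a)
round 2: derive flow(d,b) via R1 from flow(d,c), flow(c,b)
round 2: derive flow(g,a) via R1 from flow(g,c), flow(c,a)
round 2: derive flow(g,b) via R1 from flow(g,c), flow(c,b)
round 2: derive flow(g,d) via R1 from flow(g,c), flow(c,d)
round 2: derive flow(g,j) via R1 from flow(g,c), flow(c,j)
round 2: derive flow(h,c) via R1 from flow(h,d), flow(d,c)
round 2: derive flow(h,f) via R1 from flow(h,d), flow(d,f)
round 2: derive flow(h,g) via R1 from flow(h,d), flow(d,g)
round 2: derive flow(h,h) via R1 from flow(h,d), flow(d,h)
round 2: derive flow(h,j) via R1 from flow(h,d), flow(d,j)
round 2: derive flow(j,d) via R1 from flow(j,a), flow(a,d)
round 2: derive flow(j,g) via R1 from flow(j,b), flow(b,g)
round 3: derive flow(g,f) via R1 from flow(g,a), flow(a,f)
round 3: derive flow(g,g) via R1 from flow(g,a), flow(a,g)
round 3: derive flow(g,h) via R1 from flow(g,a), flow(a,h)
round 3: derive flow(h,a) via R1 from flow(h,c), flow(c,a)
round 3: derive flow(h,b) via R1 from flow(h,c), flow(c,b)
round 3: derive flow(j,c) via R1 from flow(j,a), flow(a,c)
round 3: derive flow(j,f) via R1 from flow(j,a), flow(a,f)
round 3: derive flow(j,h) via R1 from flow(j,a), flow(a,h)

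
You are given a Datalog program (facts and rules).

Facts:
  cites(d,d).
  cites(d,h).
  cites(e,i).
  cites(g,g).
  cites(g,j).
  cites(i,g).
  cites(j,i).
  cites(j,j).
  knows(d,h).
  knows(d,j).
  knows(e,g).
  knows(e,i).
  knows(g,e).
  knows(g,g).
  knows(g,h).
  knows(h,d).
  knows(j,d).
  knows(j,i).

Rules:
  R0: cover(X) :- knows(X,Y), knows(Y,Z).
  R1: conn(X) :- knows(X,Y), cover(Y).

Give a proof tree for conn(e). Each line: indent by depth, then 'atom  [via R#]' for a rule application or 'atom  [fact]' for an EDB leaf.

conn(e)  [via R1]
  knows(e,g)  [fact]
  cover(g)  [via R0]
    knows(g,e)  [fact]
    knows(e,g)  [fact]

round 1: derive cover(d) via R0 from knows(d,h), knows(h,d)
round 1: derive cover(e) via R0 from knows(e,g), knows(g,e)
round 1: derive cover(g) via R0 from knows(g,e), knows(e,g)
round 1: derive cover(h) via R0 from knows(h,d), knows(d,h)
round 1: derive cover(j) via R0 from knows(j,d), knows(d,h)
round 2: derive conn(d) via R1 from knows(d,h), cover(h)
round 2: derive conn(e) via R1 from knows(e,g), cover(g)
round 2: derive conn(g) via R1 from knows(g,e), cover(e)
round 2: derive conn(h) via R1 from knows(h,d), cover(d)
round 2: derive conn(j) via R1 from knows(j,d), cover(d)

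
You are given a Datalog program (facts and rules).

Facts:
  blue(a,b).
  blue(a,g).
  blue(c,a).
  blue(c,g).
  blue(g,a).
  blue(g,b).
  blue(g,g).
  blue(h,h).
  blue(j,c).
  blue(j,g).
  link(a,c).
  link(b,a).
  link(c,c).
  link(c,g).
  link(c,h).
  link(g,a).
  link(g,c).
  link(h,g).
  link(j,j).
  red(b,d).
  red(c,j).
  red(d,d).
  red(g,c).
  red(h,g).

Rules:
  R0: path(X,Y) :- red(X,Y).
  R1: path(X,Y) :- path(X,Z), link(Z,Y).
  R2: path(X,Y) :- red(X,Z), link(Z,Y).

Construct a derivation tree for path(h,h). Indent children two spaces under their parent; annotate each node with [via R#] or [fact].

round 1: derive path(b,d) via R0 from red(b,d)
round 1: derive path(c,j) via R0 from red(c,j)
round 1: derive path(d,d) via R0 from red(d,d)
round 1: derive path(g,c) via R0 from red(g,c)
round 1: derive path(h,g) via R0 from red(h,g)
round 1: derive path(g,g) via R2 from red(g,c), link(c,g)
round 1: derive path(g,h) via R2 from red(g,c), link(c,h)
round 1: derive path(h,a) via R2 from red(h,g), link(g,a)
round 1: derive path(h,c) via R2 from red(h,g), link(g,c)
round 2: derive path(g,a) via R1 from path(g,g), link(g,a)
round 2: derive path(h,h) via R1 from path(h,c), link(c,h)

path(h,h)  [via R1]
  path(h,c)  [via R2]
    red(h,g)  [fact]
    link(g,c)  [fact]
  link(c,h)  [fact]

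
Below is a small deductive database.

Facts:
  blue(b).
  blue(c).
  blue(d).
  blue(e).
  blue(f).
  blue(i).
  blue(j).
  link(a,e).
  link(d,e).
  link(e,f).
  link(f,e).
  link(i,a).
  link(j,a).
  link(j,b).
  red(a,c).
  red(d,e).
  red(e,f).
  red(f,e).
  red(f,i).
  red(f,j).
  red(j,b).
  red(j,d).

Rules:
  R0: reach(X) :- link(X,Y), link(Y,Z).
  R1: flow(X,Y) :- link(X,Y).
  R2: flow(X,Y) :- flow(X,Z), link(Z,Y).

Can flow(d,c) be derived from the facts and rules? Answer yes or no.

round 1: derive flow(a,e) via R1 from link(a,e)
round 1: derive flow(d,e) via R1 from link(d,e)
round 1: derive flow(e,f) via R1 from link(e,f)
round 1: derive flow(f,e) via R1 from link(f,e)
round 1: derive flow(i,a) via R1 from link(i,a)
round 1: derive flow(j,a) via R1 from link(j,a)
round 1: derive flow(j,b) via R1 from link(j,b)
round 2: derive flow(a,f) via R2 from flow(a,e), link(e,f)
round 2: derive flow(d,f) via R2 from flow(d,e), link(e,f)
round 2: derive flow(e,e) via R2 from flow(e,f), link(f,e)
round 2: derive flow(f,f) via R2 from flow(f,e), link(e,f)
round 2: derive flow(i,e) via R2 from flow(i,a), link(a,e)
round 2: derive flow(j,e) via R2 from flow(j,a), link(a,e)
round 3: derive flow(i,f) via R2 from flow(i,e), link(e,f)
round 3: derive flow(j,f) via R2 from flow(j,e), link(e,f)

no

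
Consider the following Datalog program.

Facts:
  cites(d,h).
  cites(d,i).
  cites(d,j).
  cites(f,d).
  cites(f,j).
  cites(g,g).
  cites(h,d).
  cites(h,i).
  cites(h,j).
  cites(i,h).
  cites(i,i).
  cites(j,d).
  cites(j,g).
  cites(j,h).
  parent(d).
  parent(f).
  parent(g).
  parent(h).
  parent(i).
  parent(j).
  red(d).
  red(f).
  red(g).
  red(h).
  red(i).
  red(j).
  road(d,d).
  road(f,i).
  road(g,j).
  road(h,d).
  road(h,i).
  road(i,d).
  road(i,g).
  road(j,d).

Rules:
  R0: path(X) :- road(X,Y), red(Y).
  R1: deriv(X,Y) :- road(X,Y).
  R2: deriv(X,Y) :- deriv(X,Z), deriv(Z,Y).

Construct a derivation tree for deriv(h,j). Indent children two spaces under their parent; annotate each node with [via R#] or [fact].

deriv(h,j)  [via R2]
  deriv(h,g)  [via R2]
    deriv(h,i)  [via R1]
      road(h,i)  [fact]
    deriv(i,g)  [via R1]
      road(i,g)  [fact]
  deriv(g,j)  [via R1]
    road(g,j)  [fact]

round 1: derive deriv(d,d) via R1 from road(d,d)
round 1: derive deriv(f,i) via R1 from road(f,i)
round 1: derive deriv(g,j) via R1 from road(g,j)
round 1: derive deriv(h,d) via R1 from road(h,d)
round 1: derive deriv(h,i) via R1 from road(h,i)
round 1: derive deriv(i,d) via R1 from road(i,d)
round 1: derive deriv(i,g) via R1 from road(i,g)
round 1: derive deriv(j,d) via R1 from road(j,d)
round 2: derive deriv(f,d) via R2 from deriv(f,i), deriv(i,d)
round 2: derive deriv(f,g) via R2 from deriv(f,i), deriv(i,g)
round 2: derive deriv(g,d) via R2 from deriv(g,j), deriv(j,d)
round 2: derive deriv(h,g) via R2 from deriv(h,i), deriv(i,g)
round 2: derive deriv(i,j) via R2 from deriv(i,g), deriv(g,j)
round 3: derive deriv(f,j) via R2 from deriv(f,g), deriv(g,j)
round 3: derive deriv(h,j) via R2 from deriv(h,g), deriv(g,j)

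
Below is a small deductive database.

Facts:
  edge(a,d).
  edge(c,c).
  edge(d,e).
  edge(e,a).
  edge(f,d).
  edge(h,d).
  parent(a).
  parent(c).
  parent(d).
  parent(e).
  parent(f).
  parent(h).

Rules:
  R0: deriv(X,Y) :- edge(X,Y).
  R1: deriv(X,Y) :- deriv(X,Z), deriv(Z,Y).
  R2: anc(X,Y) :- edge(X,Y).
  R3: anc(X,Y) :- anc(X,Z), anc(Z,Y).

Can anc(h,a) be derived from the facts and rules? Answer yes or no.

yes

round 1: derive anc(a,d) via R2 from edge(a,d)
round 1: derive anc(c,c) via R2 from edge(c,c)
round 1: derive anc(d,e) via R2 from edge(d,e)
round 1: derive anc(e,a) via R2 from edge(e,a)
round 1: derive anc(f,d) via R2 from edge(f,d)
round 1: derive anc(h,d) via R2 from edge(h,d)
round 2: derive anc(a,e) via R3 from anc(a,d), anc(d,e)
round 2: derive anc(d,a) via R3 from anc(d,e), anc(e,a)
round 2: derive anc(e,d) via R3 from anc(e,a), anc(a,d)
round 2: derive anc(f,e) via R3 from anc(f,d), anc(d,e)
round 2: derive anc(h,e) via R3 from anc(h,d), anc(d,e)
round 3: derive anc(a,a) via R3 from anc(a,d), anc(d,a)
round 3: derive anc(d,d) via R3 from anc(d,a), anc(a,d)
round 3: derive anc(e,e) via R3 from anc(e,a), anc(a,e)
round 3: derive anc(f,a) via R3 from anc(f,d), anc(d,a)
round 3: derive anc(h,a) via R3 from anc(h,d), anc(d,a)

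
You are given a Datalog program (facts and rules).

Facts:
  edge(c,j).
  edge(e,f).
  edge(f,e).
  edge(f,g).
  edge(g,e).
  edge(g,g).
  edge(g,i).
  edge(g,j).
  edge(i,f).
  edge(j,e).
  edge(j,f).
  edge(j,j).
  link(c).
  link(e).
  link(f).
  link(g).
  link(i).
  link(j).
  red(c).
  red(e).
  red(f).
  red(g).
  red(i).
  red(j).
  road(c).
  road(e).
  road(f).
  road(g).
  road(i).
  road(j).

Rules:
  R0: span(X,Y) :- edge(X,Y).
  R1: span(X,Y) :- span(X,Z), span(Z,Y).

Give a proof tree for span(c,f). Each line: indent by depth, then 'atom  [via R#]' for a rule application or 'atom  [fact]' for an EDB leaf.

span(c,f)  [via R1]
  span(c,j)  [via R0]
    edge(c,j)  [fact]
  span(j,f)  [via R0]
    edge(j,f)  [fact]

round 1: derive span(c,j) via R0 from edge(c,j)
round 1: derive span(e,f) via R0 from edge(e,f)
round 1: derive span(f,e) via R0 from edge(f,e)
round 1: derive span(f,g) via R0 from edge(f,g)
round 1: derive span(g,e) via R0 from edge(g,e)
round 1: derive span(g,g) via R0 from edge(g,g)
round 1: derive span(g,i) via R0 from edge(g,i)
round 1: derive span(g,j) via R0 from edge(g,j)
round 1: derive span(i,f) via R0 from edge(i,f)
round 1: derive span(j,e) via R0 from edge(j,e)
round 1: derive span(j,f) via R0 from edge(j,f)
round 1: derive span(j,j) via R0 from edge(j,j)
round 2: derive span(c,e) via R1 from span(c,j), span(j,e)
round 2: derive span(c,f) via R1 from span(c,j), span(j,f)
round 2: derive span(e,e) via R1 from span(e,f), span(f,e)
round 2: derive span(e,g) via R1 from span(e,f), span(f,g)
round 2: derive span(f,f) via R1 from span(f,e), span(e,f)
round 2: derive span(f,i) via R1 from span(f,g), span(g,i)
round 2: derive span(f,j) via R1 from span(f,g), span(g,j)
round 2: derive span(g,f) via R1 from span(g,e), span(e,f)
round 2: derive span(i,e) via R1 from span(i,f), span(f,e)
round 2: derive span(i,g) via R1 from span(i,f), span(f,g)
round 2: derive span(j,g) via R1 from span(j,f), span(f,g)
round 3: derive span(c,g) via R1 from span(c,e), span(e,g)
round 3: derive span(c,i) via R1 from span(c,f), span(f,i)
round 3: derive span(e,i) via R1 from span(e,f), span(f,i)
round 3: derive span(e,j) via R1 from span(e,f), span(f,j)
round 3: derive span(i,i) via R1 from span(i,f), span(f,i)
round 3: derive span(i,j) via R1 from span(i,f), span(f,j)
round 3: derive span(j,i) via R1 from span(j,f), span(f,i)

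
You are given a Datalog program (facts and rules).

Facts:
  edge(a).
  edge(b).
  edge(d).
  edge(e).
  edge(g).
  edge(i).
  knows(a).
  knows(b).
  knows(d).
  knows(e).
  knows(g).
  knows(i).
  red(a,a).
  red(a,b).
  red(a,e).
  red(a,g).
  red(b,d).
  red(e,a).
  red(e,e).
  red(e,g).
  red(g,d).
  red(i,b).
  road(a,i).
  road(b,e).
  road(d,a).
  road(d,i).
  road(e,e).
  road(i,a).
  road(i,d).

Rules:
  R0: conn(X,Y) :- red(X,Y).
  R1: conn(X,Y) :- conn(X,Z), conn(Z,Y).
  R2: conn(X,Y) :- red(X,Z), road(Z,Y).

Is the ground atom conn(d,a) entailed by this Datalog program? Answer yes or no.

round 1: derive conn(a,a) via R0 from red(a,a)
round 1: derive conn(a,b) via R0 from red(a,b)
round 1: derive conn(a,e) via R0 from red(a,e)
round 1: derive conn(a,g) via R0 from red(a,g)
round 1: derive conn(b,d) via R0 from red(b,d)
round 1: derive conn(e,a) via R0 from red(e,a)
round 1: derive conn(e,e) via R0 from red(e,e)
round 1: derive conn(e,g) via R0 from red(e,g)
round 1: derive conn(g,d) via R0 from red(g,d)
round 1: derive conn(i,b) via R0 from red(i,b)
round 1: derive conn(a,i) via R2 from red(a,a), road(a,i)
round 1: derive conn(b,a) via R2 from red(b,d), road(d,a)
round 1: derive conn(b,i) via R2 from red(b,d), road(d,i)
round 1: derive conn(e,i) via R2 from red(e,a), road(a,i)
round 1: derive conn(g,a) via R2 from red(g,d), road(d,a)
round 1: derive conn(g,i) via R2 from red(g,d), road(d,i)
round 1: derive conn(i,e) via R2 from red(i,b), road(b,e)
round 2: derive conn(a,d) via R1 from conn(a,b), conn(b,d)
round 2: derive conn(b,b) via R1 from conn(b,a), conn(a,b)
round 2: derive conn(b,e) via R1 from conn(b,a), conn(a,e)
round 2: derive conn(b,g) via R1 from conn(b,a), conn(a,g)
round 2: derive conn(e,b) via R1 from conn(e,a), conn(a,b)
round 2: derive conn(e,d) via R1 from conn(e,g), conn(g,d)
round 2: derive conn(g,b) via R1 from conn(g,a), conn(a,b)
round 2: derive conn(g,e) via R1 from conn(g,a), conn(a,e)
round 2: derive conn(g,g) via R1 from conn(g,a), conn(a,g)
round 2: derive conn(i,a) via R1 from conn(i,b), conn(b,a)
round 2: derive conn(i,d) via R1 from conn(i,b), conn(b,d)
round 2: derive conn(i,g) via R1 from conn(i,e), conn(e,g)
round 2: derive conn(i,i) via R1 from conn(i,b), conn(b,i)

no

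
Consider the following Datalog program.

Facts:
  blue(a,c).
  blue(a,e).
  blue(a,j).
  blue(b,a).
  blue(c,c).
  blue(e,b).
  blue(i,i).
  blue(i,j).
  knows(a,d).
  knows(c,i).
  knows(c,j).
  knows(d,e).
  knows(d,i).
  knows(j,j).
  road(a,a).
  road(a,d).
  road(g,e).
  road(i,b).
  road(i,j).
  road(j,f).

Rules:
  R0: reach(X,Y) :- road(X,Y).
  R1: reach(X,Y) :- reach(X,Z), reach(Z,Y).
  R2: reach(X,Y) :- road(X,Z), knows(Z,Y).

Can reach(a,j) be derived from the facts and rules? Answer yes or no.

yes

round 1: derive reach(a,a) via R0 from road(a,a)
round 1: derive reach(a,d) via R0 from road(a,d)
round 1: derive reach(g,e) via R0 from road(g,e)
round 1: derive reach(i,b) via R0 from road(i,b)
round 1: derive reach(i,j) via R0 from road(i,j)
round 1: derive reach(j,f) via R0 from road(j,f)
round 1: derive reach(a,e) via R2 from road(a,d), knows(d,e)
round 1: derive reach(a,i) via R2 from road(a,d), knows(d,i)
round 2: derive reach(a,b) via R1 from reach(a,i), reach(i,b)
round 2: derive reach(a,j) via R1 from reach(a,i), reach(i,j)
round 2: derive reach(i,f) via R1 from reach(i,j), reach(j,f)
round 3: derive reach(a,f) via R1 from reach(a,i), reach(i,f)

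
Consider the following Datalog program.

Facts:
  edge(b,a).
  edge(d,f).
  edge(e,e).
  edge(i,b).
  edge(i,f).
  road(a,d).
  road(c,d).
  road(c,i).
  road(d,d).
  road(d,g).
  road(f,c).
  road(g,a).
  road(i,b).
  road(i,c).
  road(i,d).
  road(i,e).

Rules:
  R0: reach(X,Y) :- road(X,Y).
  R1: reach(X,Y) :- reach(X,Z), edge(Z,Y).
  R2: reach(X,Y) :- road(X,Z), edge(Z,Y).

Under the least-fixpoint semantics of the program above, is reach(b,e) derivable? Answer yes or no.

round 1: derive reach(a,d) via R0 from road(a,d)
round 1: derive reach(c,d) via R0 from road(c,d)
round 1: derive reach(c,i) via R0 from road(c,i)
round 1: derive reach(d,d) via R0 from road(d,d)
round 1: derive reach(d,g) via R0 from road(d,g)
round 1: derive reach(f,c) via R0 from road(f,c)
round 1: derive reach(g,a) via R0 from road(g,a)
round 1: derive reach(i,b) via R0 from road(i,b)
round 1: derive reach(i,c) via R0 from road(i,c)
round 1: derive reach(i,d) via R0 from road(i,d)
round 1: derive reach(i,e) via R0 from road(i,e)
round 1: derive reach(a,f) via R2 from road(a,d), edge(d,f)
round 1: derive reach(c,b) via R2 from road(c,i), edge(i,b)
round 1: derive reach(c,f) via R2 from road(c,d), edge(d,f)
round 1: derive reach(d,f) via R2 from road(d,d), edge(d,f)
round 1: derive reach(i,a) via R2 from road(i,b), edge(b,a)
round 1: derive reach(i,f) via R2 from road(i,d), edge(d,f)
round 2: derive reach(c,a) via R1 from reach(c,b), edge(b,a)

no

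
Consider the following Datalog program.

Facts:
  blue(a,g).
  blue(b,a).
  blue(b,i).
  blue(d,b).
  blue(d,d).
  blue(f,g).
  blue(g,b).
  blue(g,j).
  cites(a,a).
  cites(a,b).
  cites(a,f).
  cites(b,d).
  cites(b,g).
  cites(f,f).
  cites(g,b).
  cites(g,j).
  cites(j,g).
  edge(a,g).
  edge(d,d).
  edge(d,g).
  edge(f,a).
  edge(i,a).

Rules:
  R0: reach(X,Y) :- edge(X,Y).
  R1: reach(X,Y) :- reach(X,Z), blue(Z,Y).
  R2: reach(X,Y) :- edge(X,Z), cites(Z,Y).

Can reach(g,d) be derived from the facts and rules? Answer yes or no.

round 1: derive reach(a,g) via R0 from edge(a,g)
round 1: derive reach(d,d) via R0 from edge(d,d)
round 1: derive reach(d,g) via R0 from edge(d,g)
round 1: derive reach(f,a) via R0 from edge(f,a)
round 1: derive reach(i,a) via R0 from edge(i,a)
round 1: derive reach(a,b) via R2 from edge(a,g), cites(g,b)
round 1: derive reach(a,j) via R2 from edge(a,g), cites(g,j)
round 1: derive reach(d,b) via R2 from edge(d,g), cites(g,b)
round 1: derive reach(d,j) via R2 from edge(d,g), cites(g,j)
round 1: derive reach(f,b) via R2 from edge(f,a), cites(a,b)
round 1: derive reach(f,f) via R2 from edge(f,a), cites(a,f)
round 1: derive reach(i,b) via R2 from edge(i,a), cites(a,b)
round 1: derive reach(i,f) via R2 from edge(i,a), cites(a,f)
round 2: derive reach(a,a) via R1 from reach(a,b), blue(b,a)
round 2: derive reach(a,i) via R1 from reach(a,b), blue(b,i)
round 2: derive reach(d,a) via R1 from reach(d,b), blue(b,a)
round 2: derive reach(d,i) via R1 from reach(d,b), blue(b,i)
round 2: derive reach(f,g) via R1 from reach(f,a), blue(a,g)
round 2: derive reach(f,i) via R1 from reach(f,b), blue(b,i)
round 2: derive reach(i,g) via R1 from reach(i,a), blue(a,g)
round 2: derive reach(i,i) via R1 from reach(i,b), blue(b,i)
round 3: derive reach(f,j) via R1 from reach(f,g), blue(g,j)
round 3: derive reach(i,j) via R1 from reach(i,g), blue(g,j)

no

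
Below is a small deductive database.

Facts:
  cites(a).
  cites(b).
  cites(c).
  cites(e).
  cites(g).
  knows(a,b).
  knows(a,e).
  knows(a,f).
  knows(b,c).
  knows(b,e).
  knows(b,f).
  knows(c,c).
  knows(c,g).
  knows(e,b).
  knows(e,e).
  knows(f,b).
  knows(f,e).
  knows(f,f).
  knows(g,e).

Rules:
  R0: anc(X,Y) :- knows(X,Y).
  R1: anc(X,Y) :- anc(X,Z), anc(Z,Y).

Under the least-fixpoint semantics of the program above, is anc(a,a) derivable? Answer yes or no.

no

round 1: derive anc(a,b) via R0 from knows(a,b)
round 1: derive anc(a,e) via R0 from knows(a,e)
round 1: derive anc(a,f) via R0 from knows(a,f)
round 1: derive anc(b,c) via R0 from knows(b,c)
round 1: derive anc(b,e) via R0 from knows(b,e)
round 1: derive anc(b,f) via R0 from knows(b,f)
round 1: derive anc(c,c) via R0 from knows(c,c)
round 1: derive anc(c,g) via R0 from knows(c,g)
round 1: derive anc(e,b) via R0 from knows(e,b)
round 1: derive anc(e,e) via R0 from knows(e,e)
round 1: derive anc(f,b) via R0 from knows(f,b)
round 1: derive anc(f,e) via R0 from knows(f,e)
round 1: derive anc(f,f) via R0 from knows(f,f)
round 1: derive anc(g,e) via R0 from knows(g,e)
round 2: derive anc(a,c) via R1 from anc(a,b), anc(b,c)
round 2: derive anc(b,b) via R1 from anc(b,e), anc(e,b)
round 2: derive anc(b,g) via R1 from anc(b,c), anc(c,g)
round 2: derive anc(c,e) via R1 from anc(c,g), anc(g,e)
round 2: derive anc(e,c) via R1 from anc(e,b), anc(b,c)
round 2: derive anc(e,f) via R1 from anc(e,b), anc(b,f)
round 2: derive anc(f,c) via R1 from anc(f,b), anc(b,c)
round 2: derive anc(g,b) via R1 from anc(g,e), anc(e,b)
round 3: derive anc(a,g) via R1 from anc(a,b), anc(b,g)
round 3: derive anc(c,b) via R1 from anc(c,e), anc(e,b)
round 3: derive anc(c,f) via R1 from anc(c,e), anc(e,f)
round 3: derive anc(e,g) via R1 from anc(e,b), anc(b,g)
round 3: derive anc(f,g) via R1 from anc(f,b), anc(b,g)
round 3: derive anc(g,c) via R1 from anc(g,b), anc(b,c)
round 3: derive anc(g,f) via R1 from anc(g,b), anc(b,f)
round 3: derive anc(g,g) via R1 from anc(g,b), anc(b,g)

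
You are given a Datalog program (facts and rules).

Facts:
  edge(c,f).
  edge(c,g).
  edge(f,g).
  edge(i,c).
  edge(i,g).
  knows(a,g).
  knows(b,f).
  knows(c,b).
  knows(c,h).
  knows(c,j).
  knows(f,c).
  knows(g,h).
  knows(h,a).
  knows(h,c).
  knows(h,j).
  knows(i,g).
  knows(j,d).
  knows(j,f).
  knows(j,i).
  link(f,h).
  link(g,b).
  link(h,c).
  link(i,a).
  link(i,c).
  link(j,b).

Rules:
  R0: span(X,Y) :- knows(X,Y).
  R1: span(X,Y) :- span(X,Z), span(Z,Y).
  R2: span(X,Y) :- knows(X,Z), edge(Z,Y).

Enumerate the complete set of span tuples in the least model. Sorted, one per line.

span(a,a)
span(a,b)
span(a,c)
span(a,d)
span(a,f)
span(a,g)
span(a,h)
span(a,i)
span(a,j)
span(b,a)
span(b,b)
span(b,c)
span(b,d)
span(b,f)
span(b,g)
span(b,h)
span(b,i)
span(b,j)
span(c,a)
span(c,b)
span(c,c)
span(c,d)
span(c,f)
span(c,g)
span(c,h)
span(c,i)
span(c,j)
span(f,a)
span(f,b)
span(f,c)
span(f,d)
span(f,f)
span(f,g)
span(f,h)
span(f,i)
span(f,j)
span(g,a)
span(g,b)
span(g,c)
span(g,d)
span(g,f)
span(g,g)
span(g,h)
span(g,i)
span(g,j)
span(h,a)
span(h,b)
span(h,c)
span(h,d)
span(h,f)
span(h,g)
span(h,h)
span(h,i)
span(h,j)
span(i,a)
span(i,b)
span(i,c)
span(i,d)
span(i,f)
span(i,g)
span(i,h)
span(i,i)
span(i,j)
span(j,a)
span(j,b)
span(j,c)
span(j,d)
span(j,f)
span(j,g)
span(j,h)
span(j,i)
span(j,j)

round 1: derive span(a,g) via R0 from knows(a,g)
round 1: derive span(b,f) via R0 from knows(b,f)
round 1: derive span(c,b) via R0 from knows(c,b)
round 1: derive span(c,h) via R0 from knows(c,h)
round 1: derive span(c,j) via R0 from knows(c,j)
round 1: derive span(f,c) via R0 from knows(f,c)
round 1: derive span(g,h) via R0 from knows(g,h)
round 1: derive span(h,a) via R0 from knows(h,a)
round 1: derive span(h,c) via R0 from knows(h,c)
round 1: derive span(h,j) via R0 from knows(h,j)
round 1: derive span(i,g) via R0 from knows(i,g)
round 1: derive span(j,d) via R0 from knows(j,d)
round 1: derive span(j,f) via R0 from knows(j,f)
round 1: derive span(j,i) via R0 from knows(j,i)
round 1: derive span(b,g) via R2 from knows(b,f), edge(f,g)
round 1: derive span(f,f) via R2 from knows(f,c), edge(c,f)
round 1: derive span(f,g) via R2 from knows(f,c), edge(c,g)
round 1: derive span(h,f) via R2 from knows(h,c), edge(c,f)
round 1: derive span(h,g) via R2 from knows(h,c), edge(c,g)
round 1: derive span(j,c) via R2 from knows(j,i), edge(i,c)
round 1: derive span(j,g) via R2 from knows(j,f), edge(f,g)
round 2: derive span(a,h) via R1 from span(a,g), span(g,h)
round 2: derive span(b,c) via R1 from span(b,f), span(f,c)
round 2: derive span(b,h) via R1 from span(b,g), span(g,h)
round 2: derive span(c,a) via R1 from span(c,h), span(h,a)
round 2: derive span(c,c) via R1 from span(c,h), span(h,c)
round 2: derive span(c,d) via R1 from span(c,j), span(j,d)
round 2: derive span(c,f) via R1 from span(c,b), span(b,f)
round 2: derive span(c,g) via R1 from span(c,b), span(b,g)
round 2: derive span(c,i) via R1 from span(c,j), span(j,i)
round 2: derive span(f,b) via R1 from span(f,c), span(c,b)
round 2: derive span(f,h) via R1 from span(f,c), span(c,h)
round 2: derive span(f,j) via R1 from span(f,c), span(c,j)
round 2: derive span(g,a) via R1 from span(g,h), span(h,a)
round 2: derive span(g,c) via R1 from span(g,h), span(h,c)
round 2: derive span(g,f) via R1 from span(g,h), span(h,f)
round 2: derive span(g,g) via R1 from span(g,h), span(h,g)
round 2: derive span(g,j) via R1 from span(g,h), span(h,j)
round 2: derive span(h,b) via R1 from span(h,c), span(c,b)
round 2: derive span(h,d) via R1 from span(h,j), span(j,d)
round 2: derive span(h,h) via R1 from span(h,c), span(c,h)
round 2: derive span(h,i) via R1 from span(h,j), span(j,i)
round 2: derive span(i,h) via R1 from span(i,g), span(g,h)
round 2: derive span(j,b) via R1 from span(j,c), span(c,b)
round 2: derive span(j,h) via R1 from span(j,c), span(c,h)
round 2: derive span(j,j) via R1 from span(j,c), span(c,j)
round 3: derive span(a,a) via R1 from span(a,g), span(g,a)
round 3: derive span(a,b) via R1 from span(a,h), span(h,b)
round 3: derive span(a,c) via R1 from span(a,g), span(g,c)
round 3: derive span(a,d) via R1 from span(a,h), span(h,d)
round 3: derive span(a,f) via R1 from span(a,g), span(g,f)
round 3: derive span(a,i) via R1 from span(a,h), span(h,i)
round 3: derive span(a,j) via R1 from span(a,g), span(g,j)
round 3: derive span(b,a) via R1 from span(b,c), span(c,a)
round 3: derive span(b,b) via R1 from span(b,c), span(c,b)
round 3: derive span(b,d) via R1 from span(b,c), span(c,d)
round 3: derive span(b,i) via R1 from span(b,c), span(c,i)
round 3: derive span(b,j) via R1 from span(b,c), span(c,j)
round 3: derive span(f,a) via R1 from span(f,c), span(c,a)
round 3: derive span(f,d) via R1 from span(f,c), span(c,d)
round 3: derive span(f,i) via R1 from span(f,c), span(c,i)
round 3: derive span(g,b) via R1 from span(g,c), span(c,b)
round 3: derive span(g,d) via R1 from span(g,c), span(c,d)
round 3: derive span(g,i) via R1 from span(g,c), span(c,i)
round 3: derive span(i,a) via R1 from span(i,g), span(g,a)
round 3: derive span(i,b) via R1 from span(i,h), span(h,b)
round 3: derive span(i,c) via R1 from span(i,g), span(g,c)
round 3: derive span(i,d) via R1 from span(i,h), span(h,d)
round 3: derive span(i,f) via R1 from span(i,g), span(g,f)
round 3: derive span(i,i) via R1 from span(i,h), span(h,i)
round 3: derive span(i,j) via R1 from span(i,g), span(g,j)
round 3: derive span(j,a) via R1 from span(j,c), span(c,a)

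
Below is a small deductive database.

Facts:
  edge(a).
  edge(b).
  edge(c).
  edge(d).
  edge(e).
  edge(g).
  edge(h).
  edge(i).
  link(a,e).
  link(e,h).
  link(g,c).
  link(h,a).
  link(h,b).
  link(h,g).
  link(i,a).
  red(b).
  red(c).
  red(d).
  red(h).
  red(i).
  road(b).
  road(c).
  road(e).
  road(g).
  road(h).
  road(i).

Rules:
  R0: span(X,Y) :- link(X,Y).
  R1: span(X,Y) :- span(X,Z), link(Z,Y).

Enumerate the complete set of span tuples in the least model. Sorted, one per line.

span(a,a)
span(a,b)
span(a,c)
span(a,e)
span(a,g)
span(a,h)
span(e,a)
span(e,b)
span(e,c)
span(e,e)
span(e,g)
span(e,h)
span(g,c)
span(h,a)
span(h,b)
span(h,c)
span(h,e)
span(h,g)
span(h,h)
span(i,a)
span(i,b)
span(i,c)
span(i,e)
span(i,g)
span(i,h)

round 1: derive span(a,e) via R0 from link(a,e)
round 1: derive span(e,h) via R0 from link(e,h)
round 1: derive span(g,c) via R0 from link(g,c)
round 1: derive span(h,a) via R0 from link(h,a)
round 1: derive span(h,b) via R0 from link(h,b)
round 1: derive span(h,g) via R0 from link(h,g)
round 1: derive span(i,a) via R0 from link(i,a)
round 2: derive span(a,h) via R1 from span(a,e), link(e,h)
round 2: derive span(e,a) via R1 from span(e,h), link(h,a)
round 2: derive span(e,b) via R1 from span(e,h), link(h,b)
round 2: derive span(e,g) via R1 from span(e,h), link(h,g)
round 2: derive span(h,c) via R1 from span(h,g), link(g,c)
round 2: derive span(h,e) via R1 from span(h,a), link(a,e)
round 2: derive span(i,e) via R1 from span(i,a), link(a,e)
round 3: derive span(a,a) via R1 from span(a,h), link(h,a)
round 3: derive span(a,b) via R1 from span(a,h), link(h,b)
round 3: derive span(a,g) via R1 from span(a,h), link(h,g)
round 3: derive span(e,c) via R1 from span(e,g), link(g,c)
round 3: derive span(e,e) via R1 from span(e,a), link(a,e)
round 3: derive span(h,h) via R1 from span(h,e), link(e,h)
round 3: derive span(i,h) via R1 from span(i,e), link(e,h)
round 4: derive span(a,c) via R1 from span(a,g), link(g,c)
round 4: derive span(i,b) via R1 from span(i,h), link(h,b)
round 4: derive span(i,g) via R1 from span(i,h), link(h,g)
round 5: derive span(i,c) via R1 from span(i,g), link(g,c)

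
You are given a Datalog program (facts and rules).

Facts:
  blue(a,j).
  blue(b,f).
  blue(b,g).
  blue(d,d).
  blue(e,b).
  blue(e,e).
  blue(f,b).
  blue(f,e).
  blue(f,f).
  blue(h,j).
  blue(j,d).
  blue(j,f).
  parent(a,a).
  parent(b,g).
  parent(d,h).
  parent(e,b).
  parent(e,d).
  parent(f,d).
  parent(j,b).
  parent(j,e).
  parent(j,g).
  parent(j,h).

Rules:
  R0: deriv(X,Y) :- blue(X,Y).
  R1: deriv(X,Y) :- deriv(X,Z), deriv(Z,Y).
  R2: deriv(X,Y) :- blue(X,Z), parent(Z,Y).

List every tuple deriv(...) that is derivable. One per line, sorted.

deriv(a,b)
deriv(a,d)
deriv(a,e)
deriv(a,f)
deriv(a,g)
deriv(a,h)
deriv(a,j)
deriv(b,b)
deriv(b,d)
deriv(b,e)
deriv(b,f)
deriv(b,g)
deriv(b,h)
deriv(b,j)
deriv(d,b)
deriv(d,d)
deriv(d,e)
deriv(d,f)
deriv(d,g)
deriv(d,h)
deriv(d,j)
deriv(e,b)
deriv(e,d)
deriv(e,e)
deriv(e,f)
deriv(e,g)
deriv(e,h)
deriv(e,j)
deriv(f,b)
deriv(f,d)
deriv(f,e)
deriv(f,f)
deriv(f,g)
deriv(f,h)
deriv(f,j)
deriv(h,b)
deriv(h,d)
deriv(h,e)
deriv(h,f)
deriv(h,g)
deriv(h,h)
deriv(h,j)
deriv(j,b)
deriv(j,d)
deriv(j,e)
deriv(j,f)
deriv(j,g)
deriv(j,h)
deriv(j,j)

round 1: derive deriv(a,j) via R0 from blue(a,j)
round 1: derive deriv(b,f) via R0 from blue(b,f)
round 1: derive deriv(b,g) via R0 from blue(b,g)
round 1: derive deriv(d,d) via R0 from blue(d,d)
round 1: derive deriv(e,b) via R0 from blue(e,b)
round 1: derive deriv(e,e) via R0 from blue(e,e)
round 1: derive deriv(f,b) via R0 from blue(f,b)
round 1: derive deriv(f,e) via R0 from blue(f,e)
round 1: derive deriv(f,f) via R0 from blue(f,f)
round 1: derive deriv(h,j) via R0 from blue(h,j)
round 1: derive deriv(j,d) via R0 from blue(j,d)
round 1: derive deriv(j,f) via R0 from blue(j,f)
round 1: derive deriv(a,b) via R2 from blue(a,j), parent(j,b)
round 1: derive deriv(a,e) via R2 from blue(a,j), parent(j,e)
round 1: derive deriv(a,g) via R2 from blue(a,j), parent(j,g)
round 1: derive deriv(a,h) via R2 from blue(a,j), parent(j,h)
round 1: derive deriv(b,d) via R2 from blue(b,f), parent(f,d)
round 1: derive deriv(d,h) via R2 from blue(d,d), parent(d,h)
round 1: derive deriv(e,d) via R2 from blue(e,e), parent(e,d)
round 1: derive deriv(e,g) via R2 from blue(e,b), parent(b,g)
round 1: derive deriv(f,d) via R2 from blue(f,e), parent(e,d)
round 1: derive deriv(f,g) via R2 from blue(f,b), parent(b,g)
round 1: derive deriv(h,b) via R2 from blue(h,j), parent(j,b)
round 1: derive deriv(h,e) via R2 from blue(h,j), parent(j,e)
round 1: derive deriv(h,g) via R2 from blue(h,j), parent(j,g)
round 1: derive deriv(h,h) via R2 from blue(h,j), parent(j,h)
round 1: derive deriv(j,h) via R2 from blue(j,d), parent(d,h)
round 2: derive deriv(a,d) via R1 from deriv(a,b), deriv(b,d)
round 2: derive deriv(a,f) via R1 from deriv(a,b), deriv(b,f)
round 2: derive deriv(b,b) via R1 from deriv(b,f), deriv(f,b)
round 2: derive deriv(b,e) via R1 from deriv(b,f), deriv(f,e)
round 2: derive deriv(b,h) via R1 from deriv(b,d), deriv(d,h)
round 2: derive deriv(d,b) via R1 from deriv(d,h), deriv(h,b)
round 2: derive deriv(d,e) via R1 from deriv(d,h), deriv(h,e)
round 2: derive deriv(d,g) via R1 from deriv(d,h), deriv(h,g)
round 2: derive deriv(d,j) via R1 from deriv(d,h), deriv(h,j)
round 2: derive deriv(e,f) via R1 from deriv(e,b), deriv(b,f)
round 2: derive deriv(e,h) via R1 from deriv(e,d), deriv(d,h)
round 2: derive deriv(f,h) via R1 from deriv(f,d), deriv(d,h)
round 2: derive deriv(h,d) via R1 from deriv(h,b), deriv(b,d)
round 2: derive deriv(h,f) via R1 from deriv(h,b), deriv(b,f)
round 2: derive deriv(j,b) via R1 from deriv(j,f), deriv(f,b)
round 2: derive deriv(j,e) via R1 from deriv(j,f), deriv(f,e)
round 2: derive deriv(j,g) via R1 from deriv(j,f), deriv(f,g)
round 2: derive deriv(j,j) via R1 from deriv(j,h), deriv(h,j)
round 3: derive deriv(b,j) via R1 from deriv(b,d), deriv(d,j)
round 3: derive deriv(d,f) via R1 from deriv(d,b), deriv(b,f)
round 3: derive deriv(e,j) via R1 from deriv(e,d), deriv(d,j)
round 3: derive deriv(f,j) via R1 from deriv(f,d), deriv(d,j)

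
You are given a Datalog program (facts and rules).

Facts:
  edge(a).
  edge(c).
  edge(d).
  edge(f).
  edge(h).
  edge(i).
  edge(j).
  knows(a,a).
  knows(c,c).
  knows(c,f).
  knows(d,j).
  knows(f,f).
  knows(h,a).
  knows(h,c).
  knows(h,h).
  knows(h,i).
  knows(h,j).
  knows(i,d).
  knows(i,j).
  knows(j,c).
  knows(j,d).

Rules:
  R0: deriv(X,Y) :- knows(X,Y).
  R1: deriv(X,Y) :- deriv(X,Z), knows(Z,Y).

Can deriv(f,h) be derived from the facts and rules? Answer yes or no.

no

round 1: derive deriv(a,a) via R0 from knows(a,a)
round 1: derive deriv(c,c) via R0 from knows(c,c)
round 1: derive deriv(c,f) via R0 from knows(c,f)
round 1: derive deriv(d,j) via R0 from knows(d,j)
round 1: derive deriv(f,f) via R0 from knows(f,f)
round 1: derive deriv(h,a) via R0 from knows(h,a)
round 1: derive deriv(h,c) via R0 from knows(h,c)
round 1: derive deriv(h,h) via R0 from knows(h,h)
round 1: derive deriv(h,i) via R0 from knows(h,i)
round 1: derive deriv(h,j) via R0 from knows(h,j)
round 1: derive deriv(i,d) via R0 from knows(i,d)
round 1: derive deriv(i,j) via R0 from knows(i,j)
round 1: derive deriv(j,c) via R0 from knows(j,c)
round 1: derive deriv(j,d) via R0 from knows(j,d)
round 2: derive deriv(d,c) via R1 from deriv(d,j), knows(j,c)
round 2: derive deriv(d,d) via R1 from deriv(d,j), knows(j,d)
round 2: derive deriv(h,d) via R1 from deriv(h,i), knows(i,d)
round 2: derive deriv(h,f) via R1 from deriv(h,c), knows(c,f)
round 2: derive deriv(i,c) via R1 from deriv(i,j), knows(j,c)
round 2: derive deriv(j,f) via R1 from deriv(j,c), knows(c,f)
round 2: derive deriv(j,j) via R1 from deriv(j,d), knows(d,j)
round 3: derive deriv(d,f) via R1 from deriv(d,c), knows(c,f)
round 3: derive deriv(i,f) via R1 from deriv(i,c), knows(c,f)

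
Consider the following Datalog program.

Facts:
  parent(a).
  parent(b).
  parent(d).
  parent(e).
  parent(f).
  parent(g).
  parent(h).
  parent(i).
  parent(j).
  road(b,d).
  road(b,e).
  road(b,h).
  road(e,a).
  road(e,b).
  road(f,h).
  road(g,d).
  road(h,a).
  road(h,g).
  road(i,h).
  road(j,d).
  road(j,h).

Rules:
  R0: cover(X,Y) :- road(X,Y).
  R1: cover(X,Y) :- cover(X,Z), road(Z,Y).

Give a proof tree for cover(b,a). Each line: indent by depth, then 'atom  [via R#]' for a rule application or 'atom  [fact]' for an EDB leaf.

round 1: derive cover(b,d) via R0 from road(b,d)
round 1: derive cover(b,e) via R0 from road(b,e)
round 1: derive cover(b,h) via R0 from road(b,h)
round 1: derive cover(e,a) via R0 from road(e,a)
round 1: derive cover(e,b) via R0 from road(e,b)
round 1: derive cover(f,h) via R0 from road(f,h)
round 1: derive cover(g,d) via R0 from road(g,d)
round 1: derive cover(h,a) via R0 from road(h,a)
round 1: derive cover(h,g) via R0 from road(h,g)
round 1: derive cover(i,h) via R0 from road(i,h)
round 1: derive cover(j,d) via R0 from road(j,d)
round 1: derive cover(j,h) via R0 from road(j,h)
round 2: derive cover(b,a) via R1 from cover(b,e), road(e,a)
round 2: derive cover(b,b) via R1 from cover(b,e), road(e,b)
round 2: derive cover(b,g) via R1 from cover(b,h), road(h,g)
round 2: derive cover(e,d) via R1 from cover(e,b), road(b,d)
round 2: derive cover(e,e) via R1 from cover(e,b), road(b,e)
round 2: derive cover(e,h) via R1 from cover(e,b), road(b,h)
round 2: derive cover(f,a) via R1 from cover(f,h), road(h,a)
round 2: derive cover(f,g) via R1 from cover(f,h), road(h,g)
round 2: derive cover(h,d) via R1 from cover(h,g), road(g,d)
round 2: derive cover(i,a) via R1 from cover(i,h), road(h,a)
round 2: derive cover(i,g) via R1 from cover(i,h), road(h,g)
round 2: derive cover(j,a) via R1 from cover(j,h), road(h,a)
round 2: derive cover(j,g) via R1 from cover(j,h), road(h,g)
round 3: derive cover(e,g) via R1 from cover(e,h), road(h,g)
round 3: derive cover(f,d) via R1 from cover(f,g), road(g,d)
round 3: derive cover(i,d) via R1 from cover(i,g), road(g,d)

cover(b,a)  [via R1]
  cover(b,e)  [via R0]
    road(b,e)  [fact]
  road(e,a)  [fact]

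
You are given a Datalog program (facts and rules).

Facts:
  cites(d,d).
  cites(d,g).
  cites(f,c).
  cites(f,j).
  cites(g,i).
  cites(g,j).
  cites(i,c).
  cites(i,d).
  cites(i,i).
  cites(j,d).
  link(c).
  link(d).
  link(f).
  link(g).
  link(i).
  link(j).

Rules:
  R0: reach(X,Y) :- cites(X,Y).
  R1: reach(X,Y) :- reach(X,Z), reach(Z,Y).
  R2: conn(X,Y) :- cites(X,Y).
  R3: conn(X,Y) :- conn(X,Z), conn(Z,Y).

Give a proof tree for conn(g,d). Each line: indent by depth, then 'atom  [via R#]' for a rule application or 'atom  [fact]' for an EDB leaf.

round 1: derive conn(d,d) via R2 from cites(d,d)
round 1: derive conn(d,g) via R2 from cites(d,g)
round 1: derive conn(f,c) via R2 from cites(f,c)
round 1: derive conn(f,j) via R2 from cites(f,j)
round 1: derive conn(g,i) via R2 from cites(g,i)
round 1: derive conn(g,j) via R2 from cites(g,j)
round 1: derive conn(i,c) via R2 from cites(i,c)
round 1: derive conn(i,d) via R2 from cites(i,d)
round 1: derive conn(i,i) via R2 from cites(i,i)
round 1: derive conn(j,d) via R2 from cites(j,d)
round 2: derive conn(d,i) via R3 from conn(d,g), conn(g,i)
round 2: derive conn(d,j) via R3 from conn(d,g), conn(g,j)
round 2: derive conn(f,d) via R3 from conn(f,j), conn(j,d)
round 2: derive conn(g,c) via R3 from conn(g,i), conn(i,c)
round 2: derive conn(g,d) via R3 from conn(g,i), conn(i,d)
round 2: derive conn(i,g) via R3 from conn(i,d), conn(d,g)
round 2: derive conn(j,g) via R3 from conn(j,d), conn(d,g)
round 3: derive conn(d,c) via R3 from conn(d,g), conn(g,c)
round 3: derive conn(f,g) via R3 from conn(f,d), conn(d,g)
round 3: derive conn(f,i) via R3 from conn(f,d), conn(d,i)
round 3: derive conn(g,g) via R3 from conn(g,d), conn(d,g)
round 3: derive conn(i,j) via R3 from conn(i,d), conn(d,j)
round 3: derive conn(j,c) via R3 from conn(j,g), conn(g,c)
round 3: derive conn(j,i) via R3 from conn(j,d), conn(d,i)
round 3: derive conn(j,j) via R3 from conn(j,d), conn(d,j)

conn(g,d)  [via R3]
  conn(g,i)  [via R2]
    cites(g,i)  [fact]
  conn(i,d)  [via R2]
    cites(i,d)  [fact]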